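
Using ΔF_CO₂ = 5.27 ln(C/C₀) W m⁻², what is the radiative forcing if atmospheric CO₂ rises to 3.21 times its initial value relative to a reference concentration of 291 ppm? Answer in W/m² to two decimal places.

Because the forcing depends only on the ratio C/C₀, the initial concentration does not enter.
ΔF = 5.27 × ln(3.21) = 5.27 × 1.16627 = 6.1462 W/m².

ΔF = 6.15 W/m²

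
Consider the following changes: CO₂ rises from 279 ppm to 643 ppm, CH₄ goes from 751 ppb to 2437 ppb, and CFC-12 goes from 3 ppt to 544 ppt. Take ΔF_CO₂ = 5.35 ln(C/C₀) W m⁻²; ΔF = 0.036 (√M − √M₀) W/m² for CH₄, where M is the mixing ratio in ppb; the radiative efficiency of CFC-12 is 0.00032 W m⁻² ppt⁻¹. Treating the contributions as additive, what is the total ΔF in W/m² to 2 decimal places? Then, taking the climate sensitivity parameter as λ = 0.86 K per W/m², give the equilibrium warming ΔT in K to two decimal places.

CO₂: 5.35 × ln(643/279) = 5.35 × ln(2.30466) = 5.35 × 0.83493 = 4.4669 W/m².
CH₄: 0.036 × (√2437 − √751) = 0.036 × (49.3660 − 27.4044) = 0.036 × 21.9616 = 0.7906 W/m².
CFC-12: ΔF = 0.00032 × (544 − 3) = 0.00032 × 541 = 0.1731 W/m².
Total ΔF = 4.4669 + 0.7906 + 0.1731 = 5.4306 W/m².
ΔT = λ ΔF = 0.86 × 5.43 = 4.6698 K.

ΔF = 5.43 W/m²; ΔT = 4.67 K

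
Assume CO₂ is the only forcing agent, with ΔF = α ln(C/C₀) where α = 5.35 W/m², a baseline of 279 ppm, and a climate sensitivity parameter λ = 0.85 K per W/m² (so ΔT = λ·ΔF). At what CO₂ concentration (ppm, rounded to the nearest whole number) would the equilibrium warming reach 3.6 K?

Required forcing: ΔF = ΔT/λ = 3.6/0.85 = 4.2353 W/m².
Then ln(C/279) = ΔF/5.35 = 4.2353/5.35 = 0.79164.
So C = 279 × e^0.79164 = 279 × 2.20701 = 615.76 ppm.

C ≈ 616 ppm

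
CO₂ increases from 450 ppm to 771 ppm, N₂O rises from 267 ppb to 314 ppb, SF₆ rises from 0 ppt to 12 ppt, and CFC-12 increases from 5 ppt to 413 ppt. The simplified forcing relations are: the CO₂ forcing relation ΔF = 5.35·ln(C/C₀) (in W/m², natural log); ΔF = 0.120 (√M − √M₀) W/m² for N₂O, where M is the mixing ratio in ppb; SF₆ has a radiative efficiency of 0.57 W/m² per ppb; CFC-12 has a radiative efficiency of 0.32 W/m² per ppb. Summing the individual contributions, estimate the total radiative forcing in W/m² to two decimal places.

CO₂: 5.35 × ln(771/450) = 5.35 × ln(1.71333) = 5.35 × 0.53844 = 2.8807 W/m².
N₂O: 0.120 × (√314 − √267) = 0.120 × (17.7200 − 16.3401) = 0.120 × 1.3799 = 0.1656 W/m².
SF₆: Δ = 12 − 0 = 12 ppt = 0.012 ppb; ΔF = 0.57 × 0.012 = 0.0068 W/m².
CFC-12: Δ = 413 − 5 = 408 ppt = 0.408 ppb; ΔF = 0.32 × 0.408 = 0.1306 W/m².
Total ΔF = 2.8807 + 0.1656 + 0.0068 + 0.1306 = 3.1837 W/m².

ΔF = 3.18 W/m²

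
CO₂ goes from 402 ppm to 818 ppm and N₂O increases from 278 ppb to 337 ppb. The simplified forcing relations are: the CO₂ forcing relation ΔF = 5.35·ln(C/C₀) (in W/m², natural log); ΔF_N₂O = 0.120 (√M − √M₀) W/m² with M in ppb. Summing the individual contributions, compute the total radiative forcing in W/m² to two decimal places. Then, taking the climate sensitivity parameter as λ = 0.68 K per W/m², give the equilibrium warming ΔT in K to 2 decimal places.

CO₂: 5.35 × ln(818/402) = 5.35 × ln(2.03483) = 5.35 × 0.71041 = 3.8007 W/m².
N₂O: 0.120 × (√337 − √278) = 0.120 × (18.3576 − 16.6733) = 0.120 × 1.6843 = 0.2021 W/m².
Total ΔF = 3.8007 + 0.2021 = 4.0028 W/m².
ΔT = λ ΔF = 0.68 × 4.00 = 2.7200 K.

ΔF = 4.00 W/m²; ΔT = 2.72 K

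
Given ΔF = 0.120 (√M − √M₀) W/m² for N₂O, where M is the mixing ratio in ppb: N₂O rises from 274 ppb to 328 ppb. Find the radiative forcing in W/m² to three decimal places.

ΔF = 0.187 W/m²

N₂O: 0.120 × (√328 − √274) = 0.120 × (18.1108 − 16.5529) = 0.120 × 1.5579 = 0.1869 W/m².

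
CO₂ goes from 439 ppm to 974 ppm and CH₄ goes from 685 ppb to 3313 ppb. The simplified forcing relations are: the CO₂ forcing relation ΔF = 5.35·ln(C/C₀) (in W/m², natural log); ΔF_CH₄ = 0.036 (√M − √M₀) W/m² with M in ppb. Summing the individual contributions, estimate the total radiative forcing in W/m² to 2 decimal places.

ΔF = 5.39 W/m²

CO₂: 5.35 × ln(974/439) = 5.35 × ln(2.21868) = 5.35 × 0.79691 = 4.2635 W/m².
CH₄: 0.036 × (√3313 − √685) = 0.036 × (57.5587 − 26.1725) = 0.036 × 31.3862 = 1.1299 W/m².
Total ΔF = 4.2635 + 1.1299 = 5.3934 W/m².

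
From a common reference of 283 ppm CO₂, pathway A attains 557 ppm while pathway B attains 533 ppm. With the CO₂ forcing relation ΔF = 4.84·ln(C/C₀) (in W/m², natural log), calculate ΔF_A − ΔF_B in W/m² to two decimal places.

ΔF_A − ΔF_B = 0.21 W/m²

ΔF_A = 4.84 ln(557/283) = 4.84 × 0.67712 = 3.2773 W/m².
ΔF_B = 4.84 ln(533/283) = 4.84 × 0.63307 = 3.0641 W/m².
Difference: 3.2773 − 3.0641 = 0.2132 W/m².
(Equivalently, ΔF_A − ΔF_B = 4.84 ln(557/533) = 4.84 × 0.04404 = 0.2132 W/m².)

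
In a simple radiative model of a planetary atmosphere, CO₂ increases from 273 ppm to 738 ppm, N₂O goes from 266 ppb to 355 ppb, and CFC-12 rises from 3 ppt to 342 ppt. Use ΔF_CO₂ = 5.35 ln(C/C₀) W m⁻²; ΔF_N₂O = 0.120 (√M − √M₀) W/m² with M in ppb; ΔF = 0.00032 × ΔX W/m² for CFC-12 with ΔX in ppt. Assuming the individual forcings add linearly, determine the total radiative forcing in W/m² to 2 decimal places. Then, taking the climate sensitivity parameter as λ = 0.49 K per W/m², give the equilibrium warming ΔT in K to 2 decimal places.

ΔF = 5.73 W/m²; ΔT = 2.81 K

CO₂: 5.35 × ln(738/273) = 5.35 × ln(2.70330) = 5.35 × 0.99447 = 5.3204 W/m².
N₂O: 0.120 × (√355 − √266) = 0.120 × (18.8414 − 16.3095) = 0.120 × 2.5319 = 0.3038 W/m².
CFC-12: ΔF = 0.00032 × (342 − 3) = 0.00032 × 339 = 0.1085 W/m².
Total ΔF = 5.3204 + 0.3038 + 0.1085 = 5.7327 W/m².
ΔT = λ ΔF = 0.49 × 5.73 = 2.8077 K.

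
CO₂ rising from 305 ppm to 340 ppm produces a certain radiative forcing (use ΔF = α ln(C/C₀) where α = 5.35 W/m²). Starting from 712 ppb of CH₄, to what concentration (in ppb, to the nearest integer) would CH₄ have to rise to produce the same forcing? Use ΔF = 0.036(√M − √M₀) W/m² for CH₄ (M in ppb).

CO₂ forcing: 5.35 × ln(340/305) = 5.35 × 0.108634 = 0.58119 W/m².
Set 0.036(√M − √712) = 0.58119: √M = 0.58119/0.036 + √712 = 16.1442 + 26.6833 = 42.8275.
M = (42.8275)² = 1834.19 ppb.

M ≈ 1834 ppb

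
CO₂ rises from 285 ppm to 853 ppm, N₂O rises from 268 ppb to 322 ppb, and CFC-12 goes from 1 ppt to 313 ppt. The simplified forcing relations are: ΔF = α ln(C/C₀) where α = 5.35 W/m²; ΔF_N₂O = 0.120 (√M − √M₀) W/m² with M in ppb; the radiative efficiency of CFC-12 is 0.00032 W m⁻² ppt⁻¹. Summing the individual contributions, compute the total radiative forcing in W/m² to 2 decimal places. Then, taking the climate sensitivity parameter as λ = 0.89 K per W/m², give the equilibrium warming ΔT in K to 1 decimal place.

CO₂: 5.35 × ln(853/285) = 5.35 × ln(2.99298) = 5.35 × 1.09627 = 5.8650 W/m².
N₂O: 0.120 × (√322 − √268) = 0.120 × (17.9444 − 16.3707) = 0.120 × 1.5737 = 0.1888 W/m².
CFC-12: ΔF = 0.00032 × (313 − 1) = 0.00032 × 312 = 0.0998 W/m².
Total ΔF = 5.8650 + 0.1888 + 0.0998 = 6.1536 W/m².
ΔT = λ ΔF = 0.89 × 6.15 = 5.4735 K.

ΔF = 6.15 W/m²; ΔT = 5.5 K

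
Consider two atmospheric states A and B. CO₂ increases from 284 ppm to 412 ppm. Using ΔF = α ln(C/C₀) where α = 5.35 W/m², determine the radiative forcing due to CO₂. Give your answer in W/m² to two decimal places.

ΔF = 1.99 W/m²

CO₂: 5.35 × ln(412/284) = 5.35 × ln(1.45070) = 5.35 × 0.37205 = 1.9905 W/m².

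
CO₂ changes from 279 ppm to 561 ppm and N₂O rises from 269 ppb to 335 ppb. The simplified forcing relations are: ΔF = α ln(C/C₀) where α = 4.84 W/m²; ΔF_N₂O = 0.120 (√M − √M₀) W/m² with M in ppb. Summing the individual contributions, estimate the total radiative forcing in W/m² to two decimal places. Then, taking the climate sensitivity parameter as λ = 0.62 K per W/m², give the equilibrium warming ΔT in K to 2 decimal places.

CO₂: 4.84 × ln(561/279) = 4.84 × ln(2.01075) = 4.84 × 0.69851 = 3.3808 W/m².
N₂O: 0.120 × (√335 − √269) = 0.120 × (18.3030 − 16.4012) = 0.120 × 1.9018 = 0.2282 W/m².
Total ΔF = 3.3808 + 0.2282 = 3.6090 W/m².
ΔT = λ ΔF = 0.62 × 3.61 = 2.2382 K.

ΔF = 3.61 W/m²; ΔT = 2.24 K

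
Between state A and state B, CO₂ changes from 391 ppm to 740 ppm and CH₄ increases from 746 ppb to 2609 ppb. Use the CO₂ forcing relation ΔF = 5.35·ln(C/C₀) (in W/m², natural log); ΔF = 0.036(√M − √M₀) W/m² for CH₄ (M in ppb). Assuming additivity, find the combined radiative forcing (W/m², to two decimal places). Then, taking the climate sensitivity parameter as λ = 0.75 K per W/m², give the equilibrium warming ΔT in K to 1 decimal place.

ΔF = 4.27 W/m²; ΔT = 3.2 K

CO₂: 5.35 × ln(740/391) = 5.35 × ln(1.89258) = 5.35 × 0.63794 = 3.4130 W/m².
CH₄: 0.036 × (√2609 − √746) = 0.036 × (51.0784 − 27.3130) = 0.036 × 23.7654 = 0.8556 W/m².
Total ΔF = 3.4130 + 0.8556 = 4.2686 W/m².
ΔT = λ ΔF = 0.75 × 4.27 = 3.2025 K.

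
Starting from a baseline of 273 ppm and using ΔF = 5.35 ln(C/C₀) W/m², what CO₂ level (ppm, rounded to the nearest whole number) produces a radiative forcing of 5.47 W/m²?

C ≈ 759 ppm

Set 5.35 ln(C/273) = 5.47, so ln(C/273) = 5.47/5.35 = 1.02243.
Then C/273 = e^1.02243 = 2.77994, giving C = 273 × 2.77994 = 758.92 ppm.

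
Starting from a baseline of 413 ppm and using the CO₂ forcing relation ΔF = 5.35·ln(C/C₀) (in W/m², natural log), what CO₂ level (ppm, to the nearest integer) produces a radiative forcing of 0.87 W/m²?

C ≈ 486 ppm

Set 5.35 ln(C/413) = 0.87, so ln(C/413) = 0.87/5.35 = 0.16262.
Then C/413 = e^0.16262 = 1.17659, giving C = 413 × 1.17659 = 485.93 ppm.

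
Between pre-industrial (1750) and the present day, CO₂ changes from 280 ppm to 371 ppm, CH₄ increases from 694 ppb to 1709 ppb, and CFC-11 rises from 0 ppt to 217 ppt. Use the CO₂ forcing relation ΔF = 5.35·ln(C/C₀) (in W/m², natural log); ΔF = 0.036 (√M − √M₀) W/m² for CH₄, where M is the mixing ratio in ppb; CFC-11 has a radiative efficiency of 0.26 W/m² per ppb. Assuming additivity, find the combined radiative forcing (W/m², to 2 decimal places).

ΔF = 2.10 W/m²

CO₂: 5.35 × ln(371/280) = 5.35 × ln(1.32500) = 5.35 × 0.28141 = 1.5055 W/m².
CH₄: 0.036 × (√1709 − √694) = 0.036 × (41.3401 − 26.3439) = 0.036 × 14.9962 = 0.5399 W/m².
CFC-11: Δ = 217 − 0 = 217 ppt = 0.217 ppb; ΔF = 0.26 × 0.217 = 0.0564 W/m².
Total ΔF = 1.5055 + 0.5399 + 0.0564 = 2.1018 W/m².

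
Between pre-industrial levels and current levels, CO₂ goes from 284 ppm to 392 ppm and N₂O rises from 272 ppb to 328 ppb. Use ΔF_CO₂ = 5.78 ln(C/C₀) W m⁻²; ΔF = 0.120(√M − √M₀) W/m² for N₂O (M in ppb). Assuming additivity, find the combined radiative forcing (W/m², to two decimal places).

CO₂: 5.78 × ln(392/284) = 5.78 × ln(1.38028) = 5.78 × 0.32229 = 1.8628 W/m².
N₂O: 0.120 × (√328 − √272) = 0.120 × (18.1108 − 16.4924) = 0.120 × 1.6184 = 0.1942 W/m².
Total ΔF = 1.8628 + 0.1942 = 2.0570 W/m².

ΔF = 2.06 W/m²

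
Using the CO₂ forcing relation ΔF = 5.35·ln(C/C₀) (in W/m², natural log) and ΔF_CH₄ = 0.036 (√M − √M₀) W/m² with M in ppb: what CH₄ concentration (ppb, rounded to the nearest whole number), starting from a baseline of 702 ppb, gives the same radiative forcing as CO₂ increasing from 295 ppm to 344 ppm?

CO₂ forcing: 5.35 × ln(344/295) = 5.35 × 0.153666 = 0.82211 W/m².
Set 0.036(√M − √702) = 0.82211: √M = 0.82211/0.036 + √702 = 22.8364 + 26.4953 = 49.3317.
M = (49.3317)² = 2433.62 ppb.

M ≈ 2434 ppb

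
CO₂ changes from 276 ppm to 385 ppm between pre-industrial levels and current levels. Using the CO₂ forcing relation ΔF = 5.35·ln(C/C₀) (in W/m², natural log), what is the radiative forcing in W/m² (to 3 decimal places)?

ΔF = 1.781 W/m²

CO₂: 5.35 × ln(385/276) = 5.35 × ln(1.39493) = 5.35 × 0.33284 = 1.7807 W/m².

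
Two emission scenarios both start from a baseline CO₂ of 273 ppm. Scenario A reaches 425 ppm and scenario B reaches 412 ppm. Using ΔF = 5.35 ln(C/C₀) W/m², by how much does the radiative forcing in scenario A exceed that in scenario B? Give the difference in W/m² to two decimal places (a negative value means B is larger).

ΔF_A = 5.35 ln(425/273) = 5.35 × 0.44262 = 2.3680 W/m².
ΔF_B = 5.35 ln(412/273) = 5.35 × 0.41155 = 2.2018 W/m².
Difference: 2.3680 − 2.2018 = 0.1662 W/m².

ΔF_A − ΔF_B = 0.17 W/m²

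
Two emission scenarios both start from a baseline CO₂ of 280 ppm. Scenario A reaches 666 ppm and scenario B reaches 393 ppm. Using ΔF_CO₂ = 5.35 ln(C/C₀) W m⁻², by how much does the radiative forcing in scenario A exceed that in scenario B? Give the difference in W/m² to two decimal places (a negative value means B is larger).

ΔF_A = 5.35 ln(666/280) = 5.35 × 0.86650 = 4.6358 W/m².
ΔF_B = 5.35 ln(393/280) = 5.35 × 0.33902 = 1.8138 W/m².
Difference: 4.6358 − 1.8138 = 2.8220 W/m².
(Equivalently, ΔF_A − ΔF_B = 5.35 ln(666/393) = 5.35 × 0.52748 = 2.8220 W/m².)

ΔF_A − ΔF_B = 2.82 W/m²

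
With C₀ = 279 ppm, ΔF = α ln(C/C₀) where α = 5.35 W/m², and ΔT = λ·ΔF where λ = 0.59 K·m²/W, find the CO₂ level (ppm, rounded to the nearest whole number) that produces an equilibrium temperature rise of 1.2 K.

C ≈ 408 ppm

Required forcing: ΔF = ΔT/λ = 1.2/0.59 = 2.0339 W/m².
Then ln(C/279) = ΔF/5.35 = 2.0339/5.35 = 0.38017.
So C = 279 × e^0.38017 = 279 × 1.46253 = 408.05 ppm.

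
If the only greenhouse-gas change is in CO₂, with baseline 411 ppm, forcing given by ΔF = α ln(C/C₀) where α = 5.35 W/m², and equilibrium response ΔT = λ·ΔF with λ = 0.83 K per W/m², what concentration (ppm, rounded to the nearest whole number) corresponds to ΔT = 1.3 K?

C ≈ 551 ppm

Required forcing: ΔF = ΔT/λ = 1.3/0.83 = 1.5663 W/m².
Then ln(C/411) = ΔF/5.35 = 1.5663/5.35 = 0.29277.
So C = 411 × e^0.29277 = 411 × 1.34013 = 550.79 ppm.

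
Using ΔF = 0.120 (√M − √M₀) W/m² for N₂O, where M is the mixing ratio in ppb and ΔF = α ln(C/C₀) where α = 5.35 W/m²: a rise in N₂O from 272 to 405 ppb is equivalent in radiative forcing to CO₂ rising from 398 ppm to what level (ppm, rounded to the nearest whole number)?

N₂O forcing: 0.120 × (√405 − √272) = 0.120 × (20.1246 − 16.4924) = 0.120 × 3.6322 = 0.43586 W/m².
Set 5.35 ln(C/398) = 0.43586: ln(C/398) = 0.43586/5.35 = 0.08147, so C = 398 × e^0.08147 = 398 × 1.08488 = 431.78 ppm.

C ≈ 432 ppm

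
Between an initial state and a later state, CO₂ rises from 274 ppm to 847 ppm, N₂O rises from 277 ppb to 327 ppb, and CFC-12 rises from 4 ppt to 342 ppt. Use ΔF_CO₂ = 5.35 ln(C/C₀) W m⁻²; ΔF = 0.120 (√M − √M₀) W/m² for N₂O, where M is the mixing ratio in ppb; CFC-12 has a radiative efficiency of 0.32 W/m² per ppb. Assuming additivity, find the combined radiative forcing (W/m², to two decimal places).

ΔF = 6.32 W/m²

CO₂: 5.35 × ln(847/274) = 5.35 × ln(3.09124) = 5.35 × 1.12857 = 6.0378 W/m².
N₂O: 0.120 × (√327 − √277) = 0.120 × (18.0831 − 16.6433) = 0.120 × 1.4398 = 0.1728 W/m².
CFC-12: Δ = 342 − 4 = 338 ppt = 0.338 ppb; ΔF = 0.32 × 0.338 = 0.1082 W/m².
Total ΔF = 6.0378 + 0.1728 + 0.1082 = 6.3188 W/m².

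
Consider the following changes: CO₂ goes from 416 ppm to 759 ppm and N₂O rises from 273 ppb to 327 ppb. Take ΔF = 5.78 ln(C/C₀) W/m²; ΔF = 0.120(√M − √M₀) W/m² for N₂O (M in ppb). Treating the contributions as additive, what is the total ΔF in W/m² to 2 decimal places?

CO₂: 5.78 × ln(759/416) = 5.78 × ln(1.82452) = 5.78 × 0.60132 = 3.4756 W/m².
N₂O: 0.120 × (√327 − √273) = 0.120 × (18.0831 − 16.5227) = 0.120 × 1.5604 = 0.1872 W/m².
Total ΔF = 3.4756 + 0.1872 = 3.6628 W/m².

ΔF = 3.66 W/m²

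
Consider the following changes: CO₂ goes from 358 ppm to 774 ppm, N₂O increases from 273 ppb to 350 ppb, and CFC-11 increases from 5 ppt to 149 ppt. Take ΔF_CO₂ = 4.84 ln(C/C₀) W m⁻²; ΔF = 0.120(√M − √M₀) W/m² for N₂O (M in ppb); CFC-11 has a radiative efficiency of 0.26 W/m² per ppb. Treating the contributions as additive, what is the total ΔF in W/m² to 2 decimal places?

CO₂: 4.84 × ln(774/358) = 4.84 × ln(2.16201) = 4.84 × 0.77104 = 3.7318 W/m².
N₂O: 0.120 × (√350 − √273) = 0.120 × (18.7083 − 16.5227) = 0.120 × 2.1856 = 0.2623 W/m².
CFC-11: Δ = 149 − 5 = 144 ppt = 0.144 ppb; ΔF = 0.26 × 0.144 = 0.0374 W/m².
Total ΔF = 3.7318 + 0.2623 + 0.0374 = 4.0315 W/m².

ΔF = 4.03 W/m²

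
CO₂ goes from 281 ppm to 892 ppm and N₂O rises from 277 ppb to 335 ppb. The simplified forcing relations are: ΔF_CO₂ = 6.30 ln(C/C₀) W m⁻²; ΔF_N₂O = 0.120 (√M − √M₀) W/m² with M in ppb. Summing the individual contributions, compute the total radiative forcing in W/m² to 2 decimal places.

ΔF = 7.48 W/m²

CO₂: 6.30 × ln(892/281) = 6.30 × ln(3.17438) = 6.30 × 1.15511 = 7.2772 W/m².
N₂O: 0.120 × (√335 − √277) = 0.120 × (18.3030 − 16.6433) = 0.120 × 1.6597 = 0.1992 W/m².
Total ΔF = 7.2772 + 0.1992 = 7.4764 W/m².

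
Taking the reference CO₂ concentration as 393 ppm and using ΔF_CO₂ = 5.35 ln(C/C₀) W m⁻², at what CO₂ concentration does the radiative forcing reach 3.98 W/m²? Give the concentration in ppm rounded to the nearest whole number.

Set 5.35 ln(C/393) = 3.98, so ln(C/393) = 3.98/5.35 = 0.74393.
Then C/393 = e^0.74393 = 2.10419, giving C = 393 × 2.10419 = 826.95 ppm.

C ≈ 827 ppm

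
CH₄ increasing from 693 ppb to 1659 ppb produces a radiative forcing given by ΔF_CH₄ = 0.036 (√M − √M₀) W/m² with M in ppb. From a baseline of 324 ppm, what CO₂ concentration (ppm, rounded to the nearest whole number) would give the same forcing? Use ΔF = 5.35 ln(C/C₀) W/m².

CH₄ forcing: 0.036 × (√1659 − √693) = 0.036 × (40.7308 − 26.3249) = 0.036 × 14.4059 = 0.51861 W/m².
Set 5.35 ln(C/324) = 0.51861: ln(C/324) = 0.51861/5.35 = 0.09694, so C = 324 × e^0.09694 = 324 × 1.10179 = 356.98 ppm.

C ≈ 357 ppm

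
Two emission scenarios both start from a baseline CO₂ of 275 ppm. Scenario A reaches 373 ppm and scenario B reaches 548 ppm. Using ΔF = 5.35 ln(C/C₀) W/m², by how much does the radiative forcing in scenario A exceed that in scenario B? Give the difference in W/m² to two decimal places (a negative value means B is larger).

ΔF_A − ΔF_B = -2.06 W/m²

ΔF_A = 5.35 ln(373/275) = 5.35 × 0.30481 = 1.6307 W/m².
ΔF_B = 5.35 ln(548/275) = 5.35 × 0.68950 = 3.6888 W/m².
Difference: 1.6307 − 3.6888 = -2.0581 W/m².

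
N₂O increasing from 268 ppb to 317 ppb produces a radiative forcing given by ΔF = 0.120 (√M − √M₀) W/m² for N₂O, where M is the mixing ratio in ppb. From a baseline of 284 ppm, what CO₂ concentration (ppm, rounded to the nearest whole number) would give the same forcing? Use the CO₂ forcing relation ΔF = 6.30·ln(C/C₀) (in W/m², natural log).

C ≈ 292 ppm

N₂O forcing: 0.120 × (√317 − √268) = 0.120 × (17.8045 − 16.3707) = 0.120 × 1.4338 = 0.17206 W/m².
Set 6.30 ln(C/284) = 0.17206: ln(C/284) = 0.17206/6.30 = 0.02731, so C = 284 × e^0.02731 = 284 × 1.02769 = 291.86 ppm.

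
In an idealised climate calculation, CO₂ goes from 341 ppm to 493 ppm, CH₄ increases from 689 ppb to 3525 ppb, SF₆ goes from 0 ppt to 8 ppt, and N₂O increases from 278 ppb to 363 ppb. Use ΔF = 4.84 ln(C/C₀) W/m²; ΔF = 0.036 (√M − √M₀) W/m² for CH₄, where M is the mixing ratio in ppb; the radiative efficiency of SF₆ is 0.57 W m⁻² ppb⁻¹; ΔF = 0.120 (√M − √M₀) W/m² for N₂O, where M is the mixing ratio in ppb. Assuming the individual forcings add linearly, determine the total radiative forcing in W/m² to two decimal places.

ΔF = 3.27 W/m²

CO₂: 4.84 × ln(493/341) = 4.84 × ln(1.44575) = 4.84 × 0.36863 = 1.7842 W/m².
CH₄: 0.036 × (√3525 − √689) = 0.036 × (59.3717 − 26.2488) = 0.036 × 33.1229 = 1.1924 W/m².
SF₆: Δ = 8 − 0 = 8 ppt = 0.008 ppb; ΔF = 0.57 × 0.008 = 0.0046 W/m².
N₂O: 0.120 × (√363 − √278) = 0.120 × (19.0526 − 16.6733) = 0.120 × 2.3793 = 0.2855 W/m².
Total ΔF = 1.7842 + 1.1924 + 0.0046 + 0.2855 = 3.2667 W/m².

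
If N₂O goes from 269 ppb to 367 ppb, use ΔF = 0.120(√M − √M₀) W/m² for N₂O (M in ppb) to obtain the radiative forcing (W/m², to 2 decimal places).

ΔF = 0.33 W/m²

N₂O: 0.120 × (√367 − √269) = 0.120 × (19.1572 − 16.4012) = 0.120 × 2.7560 = 0.3307 W/m².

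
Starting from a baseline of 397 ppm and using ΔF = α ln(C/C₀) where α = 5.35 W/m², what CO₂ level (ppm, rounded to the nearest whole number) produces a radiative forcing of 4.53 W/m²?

Set 5.35 ln(C/397) = 4.53, so ln(C/397) = 4.53/5.35 = 0.84673.
Then C/397 = e^0.84673 = 2.33201, giving C = 397 × 2.33201 = 925.81 ppm.

C ≈ 926 ppm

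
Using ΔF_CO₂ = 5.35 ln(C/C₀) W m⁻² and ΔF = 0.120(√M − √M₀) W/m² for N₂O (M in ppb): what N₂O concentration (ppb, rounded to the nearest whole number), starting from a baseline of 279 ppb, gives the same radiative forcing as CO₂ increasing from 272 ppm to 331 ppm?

CO₂ forcing: 5.35 × ln(331/272) = 5.35 × 0.196316 = 1.05029 W/m².
Set 0.120(√M − √279) = 1.05029: √M = 1.05029/0.120 + √279 = 8.7524 + 16.7033 = 25.4557.
M = (25.4557)² = 647.99 ppb.

M ≈ 648 ppb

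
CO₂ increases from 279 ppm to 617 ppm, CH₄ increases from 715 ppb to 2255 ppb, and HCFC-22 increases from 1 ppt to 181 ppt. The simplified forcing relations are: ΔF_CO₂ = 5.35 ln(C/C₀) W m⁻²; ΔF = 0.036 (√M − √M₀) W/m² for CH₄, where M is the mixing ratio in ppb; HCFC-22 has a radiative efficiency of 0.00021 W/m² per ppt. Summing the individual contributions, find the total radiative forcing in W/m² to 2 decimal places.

CO₂: 5.35 × ln(617/279) = 5.35 × ln(2.21147) = 5.35 × 0.79366 = 4.2461 W/m².
CH₄: 0.036 × (√2255 − √715) = 0.036 × (47.4868 − 26.7395) = 0.036 × 20.7473 = 0.7469 W/m².
HCFC-22: ΔF = 0.00021 × (181 − 1) = 0.00021 × 180 = 0.0378 W/m².
Total ΔF = 4.2461 + 0.7469 + 0.0378 = 5.0308 W/m².

ΔF = 5.03 W/m²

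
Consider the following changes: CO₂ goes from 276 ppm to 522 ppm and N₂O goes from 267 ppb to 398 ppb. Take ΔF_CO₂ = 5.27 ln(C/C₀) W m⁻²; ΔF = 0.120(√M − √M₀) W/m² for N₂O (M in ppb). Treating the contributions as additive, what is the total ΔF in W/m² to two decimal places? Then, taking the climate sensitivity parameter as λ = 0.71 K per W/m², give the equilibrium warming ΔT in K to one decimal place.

CO₂: 5.27 × ln(522/276) = 5.27 × ln(1.89130) = 5.27 × 0.63726 = 3.3584 W/m².
N₂O: 0.120 × (√398 − √267) = 0.120 × (19.9499 − 16.3401) = 0.120 × 3.6098 = 0.4332 W/m².
Total ΔF = 3.3584 + 0.4332 = 3.7916 W/m².
ΔT = λ ΔF = 0.71 × 3.79 = 2.6909 K.

ΔF = 3.79 W/m²; ΔT = 2.7 K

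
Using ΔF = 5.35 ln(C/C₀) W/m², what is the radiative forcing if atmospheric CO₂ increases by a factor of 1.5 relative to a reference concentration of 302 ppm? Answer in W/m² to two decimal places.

Because the forcing depends only on the ratio C/C₀, the initial concentration does not enter.
ΔF = 5.35 × ln(1.5) = 5.35 × 0.40547 = 2.1693 W/m².

ΔF = 2.17 W/m²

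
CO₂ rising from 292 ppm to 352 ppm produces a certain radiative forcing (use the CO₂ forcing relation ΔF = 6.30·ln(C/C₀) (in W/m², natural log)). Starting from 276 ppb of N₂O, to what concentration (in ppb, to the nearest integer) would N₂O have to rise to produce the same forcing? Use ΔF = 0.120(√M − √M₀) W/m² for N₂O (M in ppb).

M ≈ 698 ppb

CO₂ forcing: 6.30 × ln(352/292) = 6.30 × 0.186877 = 1.17733 W/m².
Set 0.120(√M − √276) = 1.17733: √M = 1.17733/0.120 + √276 = 9.8111 + 16.6132 = 26.4243.
M = (26.4243)² = 698.24 ppb.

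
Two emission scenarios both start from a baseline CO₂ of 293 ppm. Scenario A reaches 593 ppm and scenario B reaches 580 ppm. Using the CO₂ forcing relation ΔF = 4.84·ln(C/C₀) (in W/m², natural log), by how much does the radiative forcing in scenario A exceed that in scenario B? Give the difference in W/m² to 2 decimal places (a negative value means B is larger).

ΔF_A = 4.84 ln(593/293) = 4.84 × 0.70502 = 3.4123 W/m².
ΔF_B = 4.84 ln(580/293) = 4.84 × 0.68286 = 3.3050 W/m².
Difference: 3.4123 − 3.3050 = 0.1073 W/m².
(Equivalently, ΔF_A − ΔF_B = 4.84 ln(593/580) = 4.84 × 0.02217 = 0.1073 W/m².)

ΔF_A − ΔF_B = 0.11 W/m²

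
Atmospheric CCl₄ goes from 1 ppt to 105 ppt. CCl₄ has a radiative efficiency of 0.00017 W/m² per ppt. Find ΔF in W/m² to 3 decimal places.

ΔF = 0.018 W/m²

CCl₄: ΔF = 0.00017 × (105 − 1) = 0.00017 × 104 = 0.0177 W/m².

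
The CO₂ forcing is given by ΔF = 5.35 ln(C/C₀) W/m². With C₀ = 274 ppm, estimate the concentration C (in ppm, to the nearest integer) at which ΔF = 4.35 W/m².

Set 5.35 ln(C/274) = 4.35, so ln(C/274) = 4.35/5.35 = 0.81308.
Then C/274 = e^0.81308 = 2.25484, giving C = 274 × 2.25484 = 617.83 ppm.

C ≈ 618 ppm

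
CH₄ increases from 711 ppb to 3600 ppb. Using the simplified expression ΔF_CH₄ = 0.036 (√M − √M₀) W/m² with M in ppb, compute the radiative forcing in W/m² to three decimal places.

ΔF = 1.200 W/m²

CH₄: 0.036 × (√3600 − √711) = 0.036 × (60.0000 − 26.6646) = 0.036 × 33.3354 = 1.2001 W/m².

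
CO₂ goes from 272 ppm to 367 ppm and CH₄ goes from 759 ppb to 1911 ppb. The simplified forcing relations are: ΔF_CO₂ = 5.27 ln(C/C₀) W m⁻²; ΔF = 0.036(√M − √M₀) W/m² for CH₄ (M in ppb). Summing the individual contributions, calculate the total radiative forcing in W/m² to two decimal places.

CO₂: 5.27 × ln(367/272) = 5.27 × ln(1.34926) = 5.27 × 0.29956 = 1.5787 W/m².
CH₄: 0.036 × (√1911 − √759) = 0.036 × (43.7150 − 27.5500) = 0.036 × 16.1650 = 0.5819 W/m².
Total ΔF = 1.5787 + 0.5819 = 2.1606 W/m².

ΔF = 2.16 W/m²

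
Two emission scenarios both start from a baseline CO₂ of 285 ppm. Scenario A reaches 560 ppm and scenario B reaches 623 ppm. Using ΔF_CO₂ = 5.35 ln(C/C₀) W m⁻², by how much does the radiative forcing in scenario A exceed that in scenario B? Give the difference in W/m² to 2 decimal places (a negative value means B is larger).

ΔF_A − ΔF_B = -0.57 W/m²

ΔF_A = 5.35 ln(560/285) = 5.35 × 0.67545 = 3.6137 W/m².
ΔF_B = 5.35 ln(623/285) = 5.35 × 0.78206 = 4.1840 W/m².
Difference: 3.6137 − 4.1840 = -0.5703 W/m².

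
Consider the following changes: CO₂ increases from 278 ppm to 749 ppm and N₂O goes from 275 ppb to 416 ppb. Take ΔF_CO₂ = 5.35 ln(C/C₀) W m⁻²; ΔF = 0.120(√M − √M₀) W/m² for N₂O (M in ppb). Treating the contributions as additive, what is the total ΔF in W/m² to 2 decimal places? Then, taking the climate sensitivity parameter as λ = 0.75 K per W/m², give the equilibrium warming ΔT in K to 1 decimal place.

ΔF = 5.76 W/m²; ΔT = 4.3 K

CO₂: 5.35 × ln(749/278) = 5.35 × ln(2.69424) = 5.35 × 0.99112 = 5.3025 W/m².
N₂O: 0.120 × (√416 − √275) = 0.120 × (20.3961 − 16.5831) = 0.120 × 3.8130 = 0.4576 W/m².
Total ΔF = 5.3025 + 0.4576 = 5.7601 W/m².
ΔT = λ ΔF = 0.75 × 5.76 = 4.3200 K.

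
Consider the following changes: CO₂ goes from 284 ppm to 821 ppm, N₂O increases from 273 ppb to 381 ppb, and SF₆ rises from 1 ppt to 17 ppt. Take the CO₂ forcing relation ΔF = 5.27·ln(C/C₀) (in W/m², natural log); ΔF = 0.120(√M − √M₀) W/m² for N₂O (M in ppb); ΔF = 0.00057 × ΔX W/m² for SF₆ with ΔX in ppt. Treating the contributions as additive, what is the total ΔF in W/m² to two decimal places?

CO₂: 5.27 × ln(821/284) = 5.27 × ln(2.89085) = 5.27 × 1.06155 = 5.5944 W/m².
N₂O: 0.120 × (√381 − √273) = 0.120 × (19.5192 − 16.5227) = 0.120 × 2.9965 = 0.3596 W/m².
SF₆: ΔF = 0.00057 × (17 − 1) = 0.00057 × 16 = 0.0091 W/m².
Total ΔF = 5.5944 + 0.3596 + 0.0091 = 5.9631 W/m².

ΔF = 5.96 W/m²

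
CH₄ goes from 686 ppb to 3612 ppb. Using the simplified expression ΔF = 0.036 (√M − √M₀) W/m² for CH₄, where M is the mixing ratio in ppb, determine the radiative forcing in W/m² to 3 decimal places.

ΔF = 1.221 W/m²

CH₄: 0.036 × (√3612 − √686) = 0.036 × (60.0999 − 26.1916) = 0.036 × 33.9083 = 1.2207 W/m².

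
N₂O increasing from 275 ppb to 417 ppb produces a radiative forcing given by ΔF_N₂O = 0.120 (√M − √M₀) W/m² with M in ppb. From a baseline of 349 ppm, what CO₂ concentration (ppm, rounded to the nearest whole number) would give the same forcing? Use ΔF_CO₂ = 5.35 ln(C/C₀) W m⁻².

N₂O forcing: 0.120 × (√417 − √275) = 0.120 × (20.4206 − 16.5831) = 0.120 × 3.8375 = 0.46050 W/m².
Set 5.35 ln(C/349) = 0.46050: ln(C/349) = 0.46050/5.35 = 0.08607, so C = 349 × e^0.08607 = 349 × 1.08988 = 380.37 ppm.

C ≈ 380 ppm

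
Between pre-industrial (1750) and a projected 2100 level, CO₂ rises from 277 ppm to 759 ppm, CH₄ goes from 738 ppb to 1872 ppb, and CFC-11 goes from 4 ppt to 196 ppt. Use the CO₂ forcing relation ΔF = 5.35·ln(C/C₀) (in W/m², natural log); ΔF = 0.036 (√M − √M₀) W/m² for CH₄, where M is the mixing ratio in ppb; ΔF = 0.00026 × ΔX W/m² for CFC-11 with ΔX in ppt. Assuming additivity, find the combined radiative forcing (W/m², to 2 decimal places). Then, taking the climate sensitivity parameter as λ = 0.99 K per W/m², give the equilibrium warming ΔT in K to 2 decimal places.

CO₂: 5.35 × ln(759/277) = 5.35 × ln(2.74007) = 5.35 × 1.00798 = 5.3927 W/m².
CH₄: 0.036 × (√1872 − √738) = 0.036 × (43.2666 − 27.1662) = 0.036 × 16.1004 = 0.5796 W/m².
CFC-11: ΔF = 0.00026 × (196 − 4) = 0.00026 × 192 = 0.0499 W/m².
Total ΔF = 5.3927 + 0.5796 + 0.0499 = 6.0222 W/m².
ΔT = λ ΔF = 0.99 × 6.02 = 5.9598 K.

ΔF = 6.02 W/m²; ΔT = 5.96 K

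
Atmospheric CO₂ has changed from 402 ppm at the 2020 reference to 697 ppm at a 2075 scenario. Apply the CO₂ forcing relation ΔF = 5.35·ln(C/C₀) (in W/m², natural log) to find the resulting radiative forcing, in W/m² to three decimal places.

CO₂: 5.35 × ln(697/402) = 5.35 × ln(1.73383) = 5.35 × 0.55033 = 2.9443 W/m².

ΔF = 2.944 W/m²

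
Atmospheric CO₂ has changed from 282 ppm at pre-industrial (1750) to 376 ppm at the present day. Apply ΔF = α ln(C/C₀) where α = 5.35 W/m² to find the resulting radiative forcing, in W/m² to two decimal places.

ΔF = 1.54 W/m²

CO₂ absorption bands are partially saturated, so forcing scales with the logarithm of the concentration ratio.
CO₂: 5.35 × ln(376/282) = 5.35 × ln(1.33333) = 5.35 × 0.28768 = 1.5391 W/m².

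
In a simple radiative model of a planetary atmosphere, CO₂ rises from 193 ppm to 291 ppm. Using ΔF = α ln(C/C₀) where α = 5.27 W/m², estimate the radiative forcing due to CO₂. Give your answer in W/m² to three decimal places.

CO₂: 5.27 × ln(291/193) = 5.27 × ln(1.50777) = 5.27 × 0.41063 = 2.1640 W/m².

ΔF = 2.164 W/m²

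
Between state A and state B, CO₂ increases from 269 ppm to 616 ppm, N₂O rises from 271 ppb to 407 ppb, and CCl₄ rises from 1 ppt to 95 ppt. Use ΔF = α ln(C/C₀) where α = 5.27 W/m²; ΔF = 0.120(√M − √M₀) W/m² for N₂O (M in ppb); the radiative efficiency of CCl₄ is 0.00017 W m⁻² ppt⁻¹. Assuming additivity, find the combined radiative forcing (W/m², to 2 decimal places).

CO₂: 5.27 × ln(616/269) = 5.27 × ln(2.28996) = 5.27 × 0.82853 = 4.3664 W/m².
N₂O: 0.120 × (√407 − √271) = 0.120 × (20.1742 − 16.4621) = 0.120 × 3.7121 = 0.4455 W/m².
CCl₄: ΔF = 0.00017 × (95 − 1) = 0.00017 × 94 = 0.0160 W/m².
Total ΔF = 4.3664 + 0.4455 + 0.0160 = 4.8279 W/m².

ΔF = 4.83 W/m²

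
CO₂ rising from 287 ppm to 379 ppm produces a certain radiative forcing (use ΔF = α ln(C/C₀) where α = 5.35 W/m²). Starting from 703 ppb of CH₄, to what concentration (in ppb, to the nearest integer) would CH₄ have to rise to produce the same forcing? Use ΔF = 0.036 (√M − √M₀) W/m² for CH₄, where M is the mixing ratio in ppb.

CO₂ forcing: 5.35 × ln(379/287) = 5.35 × 0.278054 = 1.48759 W/m².
Set 0.036(√M − √703) = 1.48759: √M = 1.48759/0.036 + √703 = 41.3219 + 26.5141 = 67.8360.
M = (67.8360)² = 4601.72 ppb.

M ≈ 4602 ppb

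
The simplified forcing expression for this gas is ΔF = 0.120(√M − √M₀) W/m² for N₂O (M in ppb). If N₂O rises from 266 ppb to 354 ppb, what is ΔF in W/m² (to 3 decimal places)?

N₂O: 0.120 × (√354 − √266) = 0.120 × (18.8149 − 16.3095) = 0.120 × 2.5054 = 0.3006 W/m².

ΔF = 0.301 W/m²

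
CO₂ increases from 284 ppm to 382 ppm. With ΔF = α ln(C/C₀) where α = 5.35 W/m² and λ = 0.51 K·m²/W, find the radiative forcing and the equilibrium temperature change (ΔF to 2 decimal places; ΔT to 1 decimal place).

ΔF = 1.59 W/m²; ΔT = 0.8 K

CO₂: 5.35 × ln(382/284) = 5.35 × ln(1.34507) = 5.35 × 0.29645 = 1.5860 W/m².
ΔT = λ ΔF = 0.51 × 1.59 = 0.8109 K.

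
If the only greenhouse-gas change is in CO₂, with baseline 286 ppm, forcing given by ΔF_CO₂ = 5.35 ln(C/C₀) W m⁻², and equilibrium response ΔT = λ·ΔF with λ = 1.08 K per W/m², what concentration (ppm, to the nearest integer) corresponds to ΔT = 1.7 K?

C ≈ 384 ppm

Required forcing: ΔF = ΔT/λ = 1.7/1.08 = 1.5741 W/m².
Then ln(C/286) = ΔF/5.35 = 1.5741/5.35 = 0.29422.
So C = 286 × e^0.29422 = 286 × 1.34208 = 383.83 ppm.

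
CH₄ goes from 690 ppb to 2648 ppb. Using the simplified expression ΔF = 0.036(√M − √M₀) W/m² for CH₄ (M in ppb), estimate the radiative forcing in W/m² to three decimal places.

CH₄: 0.036 × (√2648 − √690) = 0.036 × (51.4587 − 26.2679) = 0.036 × 25.1908 = 0.9069 W/m².

ΔF = 0.907 W/m²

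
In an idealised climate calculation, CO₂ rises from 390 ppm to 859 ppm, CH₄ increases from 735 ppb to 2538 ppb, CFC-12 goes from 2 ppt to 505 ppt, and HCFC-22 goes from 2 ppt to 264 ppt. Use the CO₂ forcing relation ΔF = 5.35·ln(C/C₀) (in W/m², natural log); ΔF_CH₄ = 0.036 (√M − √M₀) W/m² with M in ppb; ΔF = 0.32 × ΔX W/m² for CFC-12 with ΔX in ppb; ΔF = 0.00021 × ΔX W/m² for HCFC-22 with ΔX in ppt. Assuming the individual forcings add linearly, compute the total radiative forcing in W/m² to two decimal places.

CO₂: 5.35 × ln(859/390) = 5.35 × ln(2.20256) = 5.35 × 0.78962 = 4.2245 W/m².
CH₄: 0.036 × (√2538 − √735) = 0.036 × (50.3786 − 27.1109) = 0.036 × 23.2677 = 0.8376 W/m².
CFC-12: Δ = 505 − 2 = 503 ppt = 0.503 ppb; ΔF = 0.32 × 0.503 = 0.1610 W/m².
HCFC-22: ΔF = 0.00021 × (264 − 2) = 0.00021 × 262 = 0.0550 W/m².
Total ΔF = 4.2245 + 0.8376 + 0.1610 + 0.0550 = 5.2781 W/m².

ΔF = 5.28 W/m²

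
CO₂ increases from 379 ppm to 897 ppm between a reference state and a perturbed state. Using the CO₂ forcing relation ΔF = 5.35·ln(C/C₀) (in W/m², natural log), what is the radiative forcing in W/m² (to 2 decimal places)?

ΔF = 4.61 W/m²

CO₂: 5.35 × ln(897/379) = 5.35 × ln(2.36675) = 5.35 × 0.86152 = 4.6091 W/m².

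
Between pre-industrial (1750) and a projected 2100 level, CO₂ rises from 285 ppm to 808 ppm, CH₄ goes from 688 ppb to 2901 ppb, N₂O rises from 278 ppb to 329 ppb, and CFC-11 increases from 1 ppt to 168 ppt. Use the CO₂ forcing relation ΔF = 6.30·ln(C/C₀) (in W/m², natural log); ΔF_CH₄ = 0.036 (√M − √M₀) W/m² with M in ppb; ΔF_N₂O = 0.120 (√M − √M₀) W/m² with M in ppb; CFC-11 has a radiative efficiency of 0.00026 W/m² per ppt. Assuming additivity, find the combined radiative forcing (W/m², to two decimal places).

ΔF = 7.78 W/m²

CO₂: 6.30 × ln(808/285) = 6.30 × ln(2.83509) = 6.30 × 1.04207 = 6.5650 W/m².
CH₄: 0.036 × (√2901 − √688) = 0.036 × (53.8609 − 26.2298) = 0.036 × 27.6311 = 0.9947 W/m².
N₂O: 0.120 × (√329 − √278) = 0.120 × (18.1384 − 16.6733) = 0.120 × 1.4651 = 0.1758 W/m².
CFC-11: ΔF = 0.00026 × (168 − 1) = 0.00026 × 167 = 0.0434 W/m².
Total ΔF = 6.5650 + 0.9947 + 0.1758 + 0.0434 = 7.7789 W/m².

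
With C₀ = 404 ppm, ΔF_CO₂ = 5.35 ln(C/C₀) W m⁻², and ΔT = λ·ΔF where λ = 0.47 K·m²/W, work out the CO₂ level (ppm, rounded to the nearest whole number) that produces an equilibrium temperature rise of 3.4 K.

Required forcing: ΔF = ΔT/λ = 3.4/0.47 = 7.2340 W/m².
Then ln(C/404) = ΔF/5.35 = 7.2340/5.35 = 1.35215.
So C = 404 × e^1.35215 = 404 × 3.86573 = 1561.75 ppm.

C ≈ 1562 ppm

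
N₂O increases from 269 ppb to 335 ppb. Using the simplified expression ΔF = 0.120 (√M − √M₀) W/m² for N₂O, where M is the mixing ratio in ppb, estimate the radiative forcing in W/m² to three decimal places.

ΔF = 0.228 W/m²

N₂O: 0.120 × (√335 − √269) = 0.120 × (18.3030 − 16.4012) = 0.120 × 1.9018 = 0.2282 W/m².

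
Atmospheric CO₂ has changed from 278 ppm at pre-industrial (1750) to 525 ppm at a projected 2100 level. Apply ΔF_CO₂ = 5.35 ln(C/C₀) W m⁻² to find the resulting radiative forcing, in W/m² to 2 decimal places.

CO₂: 5.35 × ln(525/278) = 5.35 × ln(1.88849) = 5.35 × 0.63578 = 3.4014 W/m².

ΔF = 3.40 W/m²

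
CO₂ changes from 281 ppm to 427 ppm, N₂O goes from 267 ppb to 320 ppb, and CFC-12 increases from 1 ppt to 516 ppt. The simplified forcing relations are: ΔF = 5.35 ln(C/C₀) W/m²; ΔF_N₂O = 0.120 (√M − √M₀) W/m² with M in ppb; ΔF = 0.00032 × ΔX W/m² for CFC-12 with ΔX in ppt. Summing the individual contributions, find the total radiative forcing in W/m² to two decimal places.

CO₂: 5.35 × ln(427/281) = 5.35 × ln(1.51957) = 5.35 × 0.41843 = 2.2386 W/m².
N₂O: 0.120 × (√320 − √267) = 0.120 × (17.8885 − 16.3401) = 0.120 × 1.5484 = 0.1858 W/m².
CFC-12: ΔF = 0.00032 × (516 − 1) = 0.00032 × 515 = 0.1648 W/m².
Total ΔF = 2.2386 + 0.1858 + 0.1648 = 2.5892 W/m².

ΔF = 2.59 W/m²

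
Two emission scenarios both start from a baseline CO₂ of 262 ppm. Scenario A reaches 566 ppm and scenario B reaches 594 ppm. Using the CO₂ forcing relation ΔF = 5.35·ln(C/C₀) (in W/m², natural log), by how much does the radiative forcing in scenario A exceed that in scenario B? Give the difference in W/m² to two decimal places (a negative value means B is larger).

ΔF_A = 5.35 ln(566/262) = 5.35 × 0.77025 = 4.1208 W/m².
ΔF_B = 5.35 ln(594/262) = 5.35 × 0.81853 = 4.3791 W/m².
Difference: 4.1208 − 4.3791 = -0.2583 W/m².

ΔF_A − ΔF_B = -0.26 W/m²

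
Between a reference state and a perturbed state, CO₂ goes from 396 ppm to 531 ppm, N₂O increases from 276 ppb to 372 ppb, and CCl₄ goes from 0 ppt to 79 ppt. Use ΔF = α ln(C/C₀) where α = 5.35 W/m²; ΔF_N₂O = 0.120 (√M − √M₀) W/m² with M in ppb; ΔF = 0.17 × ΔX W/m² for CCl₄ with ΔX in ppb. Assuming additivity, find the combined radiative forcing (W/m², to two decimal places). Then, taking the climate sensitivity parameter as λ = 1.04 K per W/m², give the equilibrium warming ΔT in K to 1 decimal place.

ΔF = 1.90 W/m²; ΔT = 2.0 K

CO₂: 5.35 × ln(531/396) = 5.35 × ln(1.34091) = 5.35 × 0.29335 = 1.5694 W/m².
N₂O: 0.120 × (√372 − √276) = 0.120 × (19.2873 − 16.6132) = 0.120 × 2.6741 = 0.3209 W/m².
CCl₄: Δ = 79 − 0 = 79 ppt = 0.079 ppb; ΔF = 0.17 × 0.079 = 0.0134 W/m².
Total ΔF = 1.5694 + 0.3209 + 0.0134 = 1.9037 W/m².
ΔT = λ ΔF = 1.04 × 1.90 = 1.9760 K.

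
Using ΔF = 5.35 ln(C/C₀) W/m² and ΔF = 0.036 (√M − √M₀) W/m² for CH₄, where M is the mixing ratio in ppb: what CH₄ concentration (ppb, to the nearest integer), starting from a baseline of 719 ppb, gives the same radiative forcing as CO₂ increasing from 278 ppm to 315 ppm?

M ≈ 2060 ppb

CO₂ forcing: 5.35 × ln(315/278) = 5.35 × 0.124952 = 0.66849 W/m².
Set 0.036(√M − √719) = 0.66849: √M = 0.66849/0.036 + √719 = 18.5692 + 26.8142 = 45.3834.
M = (45.3834)² = 2059.65 ppb.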